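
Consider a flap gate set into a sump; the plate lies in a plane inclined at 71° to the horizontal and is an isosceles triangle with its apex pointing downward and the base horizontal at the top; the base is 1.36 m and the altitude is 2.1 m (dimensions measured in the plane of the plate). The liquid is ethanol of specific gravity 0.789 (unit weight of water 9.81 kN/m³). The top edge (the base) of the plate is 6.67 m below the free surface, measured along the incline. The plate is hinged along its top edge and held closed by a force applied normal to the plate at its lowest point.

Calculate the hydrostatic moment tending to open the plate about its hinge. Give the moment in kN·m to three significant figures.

M ≈ 56.5 kN·m

γ = 0.789 × 9.81 = 7.74009 kN/m³.
Let θ = 71° be the plate's angle to the horizontal; measure y along the incline from where the plane meets the free surface. Vertical depth h = y·sinθ with sinθ = 0.945519.
With the apex down, the centroid sits h/3 = 2.1/3 = 0.7 m below the base (the top edge), so y_c = 6.67 + 0.7 = 7.37 m and h_c = 7.37 × 0.945519 = 6.96848 m.
A = ½ × 1.36 × 2.1 = 1.428 m².
Resultant F = γ·h_c·A = 7.74009 × 6.96848 × 1.428 = 77.0216 kN.
I_c = b·h³/36 = 1.36 × 2.1³/36 = 0.34986 m⁴.
Centre of pressure: y_p = y_c + I_c/(y_c·A) = 7.37 + 0.34986/(7.37 × 1.428) = 7.37 + 0.0332429 = 7.40324 m along the plane.
The resultant acts 0.7 + 0.0332429 = 0.733243 m (along the plate) below the hinge at the top edge, so the moment about the hinge is M = F × 0.733243 = 77.0216 × 0.733243 = 56.4755 kN·m.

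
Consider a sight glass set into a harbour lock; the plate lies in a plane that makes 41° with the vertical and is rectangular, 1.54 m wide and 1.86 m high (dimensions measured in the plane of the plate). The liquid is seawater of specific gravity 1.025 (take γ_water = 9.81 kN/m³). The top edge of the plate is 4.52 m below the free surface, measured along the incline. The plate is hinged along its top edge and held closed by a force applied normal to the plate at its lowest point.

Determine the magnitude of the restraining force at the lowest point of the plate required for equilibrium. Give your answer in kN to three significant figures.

P ≈ 62.6 kN

γ = 1.025 × 9.81 = 10.05525 kN/m³.
The plate makes 41° with the vertical, i.e. θ = 90° − 41° = 49° to the horizontal. Measuring y along the incline from the free-surface line, vertical depth h = y·sinθ with sinθ = 0.754710.
The centroid lies 1.86/2 = 0.93 m below the top edge, so y_c = 4.52 + 0.93 = 5.45 m and h_c = 5.45 × 0.754710 = 4.11317 m.
A = 1.54 × 1.86 = 2.8644 m².
Resultant F = γ·h_c·A = 10.05525 × 4.11317 × 2.8644 = 118.469 kN.
I_c = b·h³/12 = 1.54 × 1.86³/12 = 0.825807 m⁴.
Centre of pressure: y_p = y_c + I_c/(y_c·A) = 5.45 + 0.825807/(5.45 × 2.8644) = 5.45 + 0.0528991 = 5.5029 m along the plane.
The resultant acts 0.93 + 0.0528991 = 0.982899 m (along the plate) below the hinge at the top edge, so the moment about the hinge is M = F × 0.982899 = 118.469 × 0.982899 = 116.443 kN·m.
A normal force at the bottom, 1.86 m from the hinge, must supply this moment: P = 116.443/1.86 = 62.6038 kN.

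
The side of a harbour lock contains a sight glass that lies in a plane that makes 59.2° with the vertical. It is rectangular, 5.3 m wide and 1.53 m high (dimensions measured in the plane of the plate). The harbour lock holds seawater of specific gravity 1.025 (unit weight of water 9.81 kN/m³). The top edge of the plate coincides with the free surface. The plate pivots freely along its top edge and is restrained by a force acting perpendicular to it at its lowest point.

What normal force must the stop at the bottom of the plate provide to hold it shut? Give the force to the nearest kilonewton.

P ≈ 21 kN

γ = 1.025 × 9.81 = 10.05525 kN/m³.
The plate makes 59.2° with the vertical, i.e. θ = 90° − 59.2° = 30.8° to the horizontal. Measuring y along the incline from the free-surface line, vertical depth h = y·sinθ with sinθ = 0.512043.
The centroid lies 1.53/2 = 0.765 m below the top edge, so y_c = 0.765 m and h_c = 0.765 × 0.512043 = 0.391713 m.
A = 5.3 × 1.53 = 8.109 m².
Resultant F = γ·h_c·A = 10.05525 × 0.391713 × 8.109 = 31.9395 kN.
I_c = b·h³/12 = 5.3 × 1.53³/12 = 1.58186 m⁴.
Centre of pressure: y_p = y_c + I_c/(y_c·A) = 0.765 + 1.58186/(0.765 × 8.109) = 0.765 + 0.254999 = 1.02 m along the plane.
The resultant acts 0.765 + 0.254999 = 1.02 m (along the plate) below the hinge at the top edge, so the moment about the hinge is M = F × 1.02 = 31.9395 × 1.02 = 32.5783 kN·m.
A normal force at the bottom, 1.53 m from the hinge, must supply this moment: P = 32.5783/1.53 = 21.293 kN.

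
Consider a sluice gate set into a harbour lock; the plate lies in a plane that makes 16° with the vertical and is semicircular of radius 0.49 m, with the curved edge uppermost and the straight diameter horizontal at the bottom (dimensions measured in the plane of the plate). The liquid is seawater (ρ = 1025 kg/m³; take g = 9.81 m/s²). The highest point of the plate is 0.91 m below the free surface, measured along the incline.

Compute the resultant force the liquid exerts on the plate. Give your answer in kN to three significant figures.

γ = ρg = 1025 × 9.81 / 1000 = 10.05525 kN/m³.
The plate makes 16° with the vertical, i.e. θ = 90° − 16° = 74° to the horizontal. Measuring y along the incline from the free-surface line, vertical depth h = y·sinθ with sinθ = 0.961262.
The centroid lies 4r/(3π) = 0.207962 m above the diameter, so r − 4r/(3π) = 0.49 − 0.207962 = 0.282038 m below the topmost point, so y_c = 0.91 + 0.282038 = 1.19204 m and h_c = 1.19204 × 0.961262 = 1.14586 m.
A = πr²/2 = π × 0.49²/2 = 0.377148 m².
Resultant F = γ·h_c·A = 10.05525 × 1.14586 × 0.377148 = 4.34546 kN.

F ≈ 4.35 kN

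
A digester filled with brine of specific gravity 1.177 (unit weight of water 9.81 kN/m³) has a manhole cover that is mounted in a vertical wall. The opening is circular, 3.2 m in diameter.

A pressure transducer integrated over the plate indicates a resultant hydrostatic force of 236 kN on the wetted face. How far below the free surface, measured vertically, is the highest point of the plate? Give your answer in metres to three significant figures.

γ = 1.177 × 9.81 = 11.54637 kN/m³.
A = π(1.6)² = 8.04248 m².
From F = γ·h_c·A, the centroid depth is h_c = 236/(11.54637 × 8.04248) = 2.54142 m.
The centroid is at the centre, 1.6 m below the top of the plate, so the highest point sits at h_top = 2.54142 − 1.6 = 0.94142 m below the surface.

d_top ≈ 0.941 m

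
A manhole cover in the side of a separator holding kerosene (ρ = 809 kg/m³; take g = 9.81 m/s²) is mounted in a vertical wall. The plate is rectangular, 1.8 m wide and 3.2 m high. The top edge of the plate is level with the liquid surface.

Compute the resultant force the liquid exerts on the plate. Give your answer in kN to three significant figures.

F ≈ 73.1 kN

γ = ρg = 809 × 9.81 / 1000 = 7.93629 kN/m³.
The centroid lies 3.2/2 = 1.6 m below the top edge, so the centroid depth is h_c = 1.6 m.
A = 1.8 × 3.2 = 5.76 m².
Resultant F = γ·h_c·A = 7.93629 × 1.6 × 5.76 = 73.1408 kN.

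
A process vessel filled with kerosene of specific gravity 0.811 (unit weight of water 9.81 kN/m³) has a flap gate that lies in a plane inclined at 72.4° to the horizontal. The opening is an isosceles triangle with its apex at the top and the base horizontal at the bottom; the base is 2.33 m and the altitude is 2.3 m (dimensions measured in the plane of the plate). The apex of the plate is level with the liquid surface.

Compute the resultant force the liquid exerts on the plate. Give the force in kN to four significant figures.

γ = 0.811 × 9.81 = 7.95591 kN/m³.
Let θ = 72.4° be the plate's angle to the horizontal; measure y along the incline from where the plane meets the free surface. Vertical depth h = y·sinθ with sinθ = 0.953191.
With the apex up, the centroid sits 2h/3 = 2 × 2.3/3 = 1.53333 m below the apex, so y_c = 1.53333 m and h_c = 1.53333 × 0.953191 = 1.46156 m.
A = ½ × 2.33 × 2.3 = 2.6795 m².
Resultant F = γ·h_c·A = 7.95591 × 1.46156 × 2.6795 = 31.1573 kN.

F ≈ 31.16 kN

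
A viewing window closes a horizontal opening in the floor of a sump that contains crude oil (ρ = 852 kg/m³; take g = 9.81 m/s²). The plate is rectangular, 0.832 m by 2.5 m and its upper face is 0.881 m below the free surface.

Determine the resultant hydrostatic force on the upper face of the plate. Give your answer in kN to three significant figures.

F ≈ 15.3 kN

γ = ρg = 852 × 9.81 / 1000 = 8.35812 kN/m³.
The plate is horizontal, so pressure is uniform at p = γ·h = 8.35812 × 0.881 = 7.3635 kN/m².
A = 0.832 × 2.5 = 2.08 m².
F = p·A = 7.3635 × 2.08 = 15.3161 kN.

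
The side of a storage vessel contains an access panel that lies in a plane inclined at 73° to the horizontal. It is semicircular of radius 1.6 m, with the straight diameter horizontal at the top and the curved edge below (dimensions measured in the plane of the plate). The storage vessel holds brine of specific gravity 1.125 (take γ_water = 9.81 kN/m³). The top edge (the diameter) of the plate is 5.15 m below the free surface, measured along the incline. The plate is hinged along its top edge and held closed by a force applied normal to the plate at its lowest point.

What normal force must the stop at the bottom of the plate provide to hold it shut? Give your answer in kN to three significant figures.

P ≈ 110 kN

γ = 1.125 × 9.81 = 11.03625 kN/m³.
Let θ = 73° be the plate's angle to the horizontal; measure y along the incline from where the plane meets the free surface. Vertical depth h = y·sinθ with sinθ = 0.956305.
The centroid of a semicircle lies 4r/(3π) = 0.679061 m from the diameter, here below the top edge, so y_c = 5.15 + 0.679061 = 5.82906 m and h_c = 5.82906 × 0.956305 = 5.57436 m.
A = πr²/2 = π × 1.6²/2 = 4.02124 m².
Resultant F = γ·h_c·A = 11.03625 × 5.57436 × 4.02124 = 247.387 kN.
I_c = (π/8 − 8/(9π))·r⁴ = 0.109757 × 1.6⁴ = 0.719303 m⁴.
Centre of pressure: y_p = y_c + I_c/(y_c·A) = 5.82906 + 0.719303/(5.82906 × 4.02124) = 5.82906 + 0.0306869 = 5.85975 m along the plane.
The resultant acts 0.679061 + 0.0306869 = 0.709748 m (along the plate) below the hinge at the top edge, so the moment about the hinge is M = F × 0.709748 = 247.387 × 0.709748 = 175.582 kN·m.
A normal force at the bottom, 1.6 m from the hinge, must supply this moment: P = 175.582/1.6 = 109.739 kN.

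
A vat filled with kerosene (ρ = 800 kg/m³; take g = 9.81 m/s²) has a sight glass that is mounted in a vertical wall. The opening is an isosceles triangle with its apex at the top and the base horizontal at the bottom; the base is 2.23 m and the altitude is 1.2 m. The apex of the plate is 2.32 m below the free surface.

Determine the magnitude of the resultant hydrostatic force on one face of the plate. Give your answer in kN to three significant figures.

γ = ρg = 800 × 9.81 / 1000 = 7.848 kN/m³.
With the apex up, the centroid sits 2h/3 = 2 × 1.2/3 = 0.8 m below the apex, so the centroid depth is h_c = 2.32 + 0.8 = 3.12 m.
A = ½ × 2.23 × 1.2 = 1.338 m².
Resultant F = γ·h_c·A = 7.848 × 3.12 × 1.338 = 32.7619 kN.

F ≈ 32.8 kN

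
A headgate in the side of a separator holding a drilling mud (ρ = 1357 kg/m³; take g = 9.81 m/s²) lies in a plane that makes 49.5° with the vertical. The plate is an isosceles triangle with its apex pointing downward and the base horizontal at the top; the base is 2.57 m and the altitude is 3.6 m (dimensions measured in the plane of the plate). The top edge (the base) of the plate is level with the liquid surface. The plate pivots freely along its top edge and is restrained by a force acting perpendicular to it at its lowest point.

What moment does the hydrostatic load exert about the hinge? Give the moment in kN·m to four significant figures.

M ≈ 86.39 kN·m

γ = ρg = 1357 × 9.81 / 1000 = 13.31217 kN/m³.
The plate makes 49.5° with the vertical, i.e. θ = 90° − 49.5° = 40.5° to the horizontal. Measuring y along the incline from the free-surface line, vertical depth h = y·sinθ with sinθ = 0.649448.
With the apex down, the centroid sits h/3 = 3.6/3 = 1.2 m below the base (the top edge), so y_c = 1.2 m and h_c = 1.2 × 0.649448 = 0.779338 m.
A = ½ × 2.57 × 3.6 = 4.626 m².
Resultant F = γ·h_c·A = 13.31217 × 0.779338 × 4.626 = 47.9933 kN.
I_c = b·h³/36 = 2.57 × 3.6³/36 = 3.33072 m⁴.
Centre of pressure: y_p = y_c + I_c/(y_c·A) = 1.2 + 3.33072/(1.2 × 4.626) = 1.2 + 0.6 = 1.8 m along the plane.
The resultant acts 1.2 + 0.6 = 1.8 m (along the plate) below the hinge at the top edge, so the moment about the hinge is M = F × 1.8 = 47.9933 × 1.8 = 86.3879 kN·m.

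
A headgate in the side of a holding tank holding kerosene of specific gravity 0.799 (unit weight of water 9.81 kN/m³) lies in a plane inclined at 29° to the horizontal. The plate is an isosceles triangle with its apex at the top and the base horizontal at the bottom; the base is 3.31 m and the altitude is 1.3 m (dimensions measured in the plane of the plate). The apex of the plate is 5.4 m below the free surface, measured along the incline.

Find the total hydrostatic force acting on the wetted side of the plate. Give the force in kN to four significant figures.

γ = 0.799 × 9.81 = 7.83819 kN/m³.
Let θ = 29° be the plate's angle to the horizontal; measure y along the incline from where the plane meets the free surface. Vertical depth h = y·sinθ with sinθ = 0.484810.
With the apex up, the centroid sits 2h/3 = 2 × 1.3/3 = 0.866667 m below the apex, so y_c = 5.4 + 0.866667 = 6.26667 m and h_c = 6.26667 × 0.484810 = 3.03814 m.
A = ½ × 3.31 × 1.3 = 2.1515 m².
Resultant F = γ·h_c·A = 7.83819 × 3.03814 × 2.1515 = 51.2348 kN.

F ≈ 51.23 kN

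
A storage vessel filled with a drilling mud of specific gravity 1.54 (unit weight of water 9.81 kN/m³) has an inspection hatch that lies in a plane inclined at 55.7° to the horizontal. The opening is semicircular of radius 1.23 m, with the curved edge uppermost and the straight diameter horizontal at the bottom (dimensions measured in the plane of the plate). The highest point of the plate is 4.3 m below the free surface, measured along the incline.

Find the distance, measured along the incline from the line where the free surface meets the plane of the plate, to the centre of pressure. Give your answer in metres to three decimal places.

y_p = 5.029 m

γ = 1.54 × 9.81 = 15.1074 kN/m³.
Let θ = 55.7° be the plate's angle to the horizontal; measure y along the incline from where the plane meets the free surface. Vertical depth h = y·sinθ with sinθ = 0.826098.
The centroid lies 4r/(3π) = 0.522028 m above the diameter, so r − 4r/(3π) = 1.23 − 0.522028 = 0.707972 m below the topmost point, so y_c = 4.3 + 0.707972 = 5.00797 m and h_c = 5.00797 × 0.826098 = 4.13707 m.
A = πr²/2 = π × 1.23²/2 = 2.37646 m².
Resultant F = γ·h_c·A = 15.1074 × 4.13707 × 2.37646 = 148.53 kN.
I_c = (π/8 − 8/(9π))·r⁴ = 0.109757 × 1.23⁴ = 0.251219 m⁴.
Centre of pressure: y_p = y_c + I_c/(y_c·A) = 5.00797 + 0.251219/(5.00797 × 2.37646) = 5.00797 + 0.0211086 = 5.02908 m along the plane.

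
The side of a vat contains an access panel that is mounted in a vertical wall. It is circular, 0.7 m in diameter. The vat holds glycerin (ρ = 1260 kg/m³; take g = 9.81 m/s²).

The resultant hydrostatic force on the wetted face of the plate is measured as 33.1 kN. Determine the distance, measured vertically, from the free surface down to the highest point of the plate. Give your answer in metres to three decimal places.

γ = ρg = 1260 × 9.81 / 1000 = 12.3606 kN/m³.
A = π(0.35)² = 0.384845 m².
From F = γ·h_c·A, the centroid depth is h_c = 33.1/(12.3606 × 0.384845) = 6.95829 m.
The centroid is at the centre, 0.35 m below the top of the plate, so the highest point sits at h_top = 6.95829 − 0.35 = 6.60829 m below the surface.

d_top ≈ 6.608 m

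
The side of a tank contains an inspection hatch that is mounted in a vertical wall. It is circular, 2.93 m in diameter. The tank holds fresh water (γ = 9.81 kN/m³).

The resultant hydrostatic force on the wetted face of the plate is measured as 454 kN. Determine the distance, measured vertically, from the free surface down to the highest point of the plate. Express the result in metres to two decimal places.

γ = 9.81 kN/m³.
A = π(1.465)² = 6.74256 m².
From F = γ·h_c·A, the centroid depth is h_c = 454/(9.81 × 6.74256) = 6.86376 m.
The centroid is at the centre, 1.465 m below the top of the plate, so the highest point sits at h_top = 6.86376 − 1.465 = 5.39876 m below the surface.

d_top ≈ 5.40 m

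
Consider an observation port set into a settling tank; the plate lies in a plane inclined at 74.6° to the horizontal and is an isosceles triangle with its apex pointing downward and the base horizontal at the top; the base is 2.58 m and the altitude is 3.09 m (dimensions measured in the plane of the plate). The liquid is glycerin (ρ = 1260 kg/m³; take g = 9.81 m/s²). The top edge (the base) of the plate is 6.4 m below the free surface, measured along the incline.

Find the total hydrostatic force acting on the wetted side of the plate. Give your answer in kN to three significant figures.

F ≈ 353 kN

γ = ρg = 1260 × 9.81 / 1000 = 12.3606 kN/m³.
Let θ = 74.6° be the plate's angle to the horizontal; measure y along the incline from where the plane meets the free surface. Vertical depth h = y·sinθ with sinθ = 0.964095.
With the apex down, the centroid sits h/3 = 3.09/3 = 1.03 m below the base (the top edge), so y_c = 6.4 + 1.03 = 7.43 m and h_c = 7.43 × 0.964095 = 7.16323 m.
A = ½ × 2.58 × 3.09 = 3.9861 m².
Resultant F = γ·h_c·A = 12.3606 × 7.16323 × 3.9861 = 352.937 kN.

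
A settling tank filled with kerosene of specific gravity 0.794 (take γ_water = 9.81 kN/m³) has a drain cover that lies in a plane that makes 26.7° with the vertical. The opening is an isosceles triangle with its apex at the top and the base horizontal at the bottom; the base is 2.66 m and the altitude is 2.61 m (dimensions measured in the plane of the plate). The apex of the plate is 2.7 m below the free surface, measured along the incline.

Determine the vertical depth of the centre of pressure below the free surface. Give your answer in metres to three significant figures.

h_p = 4.04 m

γ = 0.794 × 9.81 = 7.78914 kN/m³.
The plate makes 26.7° with the vertical, i.e. θ = 90° − 26.7° = 63.3° to the horizontal. Measuring y along the incline from the free-surface line, vertical depth h = y·sinθ with sinθ = 0.893371.
With the apex up, the centroid sits 2h/3 = 2 × 2.61/3 = 1.74 m below the apex, so y_c = 2.7 + 1.74 = 4.44 m and h_c = 4.44 × 0.893371 = 3.96657 m.
A = ½ × 2.66 × 2.61 = 3.4713 m².
Resultant F = γ·h_c·A = 7.78914 × 3.96657 × 3.4713 = 107.25 kN.
I_c = b·h³/36 = 2.66 × 2.61³/36 = 1.31371 m⁴.
Centre of pressure: y_p = y_c + I_c/(y_c·A) = 4.44 + 1.31371/(4.44 × 3.4713) = 4.44 + 0.0852363 = 4.52524 m along the plane.
Vertically, h_p = y_p·sinθ = 4.52524 × 0.893371 = 4.04272 m.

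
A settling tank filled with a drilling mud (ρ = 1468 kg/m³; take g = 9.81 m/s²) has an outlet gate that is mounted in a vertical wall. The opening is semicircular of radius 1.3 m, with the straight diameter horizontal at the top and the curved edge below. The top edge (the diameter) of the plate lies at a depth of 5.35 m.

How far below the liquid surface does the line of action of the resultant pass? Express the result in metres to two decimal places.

h_p = 5.92 m

γ = ρg = 1468 × 9.81 / 1000 = 14.40108 kN/m³.
The centroid of a semicircle lies 4r/(3π) = 0.551737 m from the diameter, here below the top edge, so the centroid depth is h_c = 5.35 + 0.551737 = 5.90174 m.
A = πr²/2 = π × 1.3²/2 = 2.65465 m².
Resultant F = γ·h_c·A = 14.40108 × 5.90174 × 2.65465 = 225.622 kN.
I_c = (π/8 − 8/(9π))·r⁴ = 0.109757 × 1.3⁴ = 0.313477 m⁴.
Centre of pressure: y_p = y_c + I_c/(y_c·A) = 5.90174 + 0.313477/(5.90174 × 2.65465) = 5.90174 + 0.0200087 = 5.92175 m along the plane.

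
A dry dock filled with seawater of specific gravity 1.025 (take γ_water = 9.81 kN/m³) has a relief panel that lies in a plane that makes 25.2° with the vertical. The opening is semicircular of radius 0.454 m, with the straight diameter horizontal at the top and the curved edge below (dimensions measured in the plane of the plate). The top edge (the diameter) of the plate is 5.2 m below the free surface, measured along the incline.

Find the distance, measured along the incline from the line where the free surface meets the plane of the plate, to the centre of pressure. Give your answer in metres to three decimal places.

y_p = 5.395 m

γ = 1.025 × 9.81 = 10.05525 kN/m³.
The plate makes 25.2° with the vertical, i.e. θ = 90° − 25.2° = 64.8° to the horizontal. Measuring y along the incline from the free-surface line, vertical depth h = y·sinθ with sinθ = 0.904827.
The centroid of a semicircle lies 4r/(3π) = 0.192684 m from the diameter, here below the top edge, so y_c = 5.2 + 0.192684 = 5.39268 m and h_c = 5.39268 × 0.904827 = 4.87944 m.
A = πr²/2 = π × 0.454²/2 = 0.323766 m².
Resultant F = γ·h_c·A = 10.05525 × 4.87944 × 0.323766 = 15.8853 kN.
I_c = (π/8 − 8/(9π))·r⁴ = 0.109757 × 0.454⁴ = 0.0046629 m⁴.
Centre of pressure: y_p = y_c + I_c/(y_c·A) = 5.39268 + 0.0046629/(5.39268 × 0.323766) = 5.39268 + 0.00267067 = 5.39535 m along the plane.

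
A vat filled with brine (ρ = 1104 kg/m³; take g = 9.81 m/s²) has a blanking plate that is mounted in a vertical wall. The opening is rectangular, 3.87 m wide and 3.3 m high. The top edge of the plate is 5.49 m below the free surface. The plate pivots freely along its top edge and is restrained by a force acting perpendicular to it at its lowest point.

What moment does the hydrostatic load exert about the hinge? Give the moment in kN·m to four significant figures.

M ≈ 1755 kN·m

γ = ρg = 1104 × 9.81 / 1000 = 10.83024 kN/m³.
The centroid lies 3.3/2 = 1.65 m below the top edge, so the centroid depth is h_c = 5.49 + 1.65 = 7.14 m.
A = 3.87 × 3.3 = 12.771 m².
Resultant F = γ·h_c·A = 10.83024 × 7.14 × 12.771 = 987.555 kN.
I_c = b·h³/12 = 3.87 × 3.3³/12 = 11.5897 m⁴.
Centre of pressure: y_p = y_c + I_c/(y_c·A) = 7.14 + 11.5897/(7.14 × 12.771) = 7.14 + 0.127101 = 7.2671 m along the plane.
The resultant acts 1.65 + 0.127101 = 1.7771 m (along the plate) below the hinge at the top edge, so the moment about the hinge is M = F × 1.7771 = 987.555 × 1.7771 = 1754.98 kN·m.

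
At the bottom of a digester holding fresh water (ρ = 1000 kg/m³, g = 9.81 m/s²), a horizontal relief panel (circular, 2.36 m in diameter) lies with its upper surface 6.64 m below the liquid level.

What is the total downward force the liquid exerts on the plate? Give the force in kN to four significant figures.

F ≈ 284.9 kN

γ = ρg = 1000 × 9.81 = 9810 N/m³ = 9.81 kN/m³.
The plate is horizontal, so pressure is uniform at p = γ·h = 9.81 × 6.64 = 65.1384 kN/m².
A = π(1.18)² = 4.37435 m².
F = p·A = 65.1384 × 4.37435 = 284.938 kN.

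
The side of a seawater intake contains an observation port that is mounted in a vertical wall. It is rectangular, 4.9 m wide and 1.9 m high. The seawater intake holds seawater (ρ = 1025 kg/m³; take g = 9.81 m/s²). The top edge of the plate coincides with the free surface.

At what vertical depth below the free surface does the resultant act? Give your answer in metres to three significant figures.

h_p = 1.27 m

γ = ρg = 1025 × 9.81 / 1000 = 10.05525 kN/m³.
The centroid lies 1.9/2 = 0.95 m below the top edge, so the centroid depth is h_c = 0.95 m.
A = 4.9 × 1.9 = 9.31 m².
Resultant F = γ·h_c·A = 10.05525 × 0.95 × 9.31 = 88.9337 kN.
I_c = b·h³/12 = 4.9 × 1.9³/12 = 2.80076 m⁴.
Centre of pressure: y_p = y_c + I_c/(y_c·A) = 0.95 + 2.80076/(0.95 × 9.31) = 0.95 + 0.316667 = 1.26667 m along the plane.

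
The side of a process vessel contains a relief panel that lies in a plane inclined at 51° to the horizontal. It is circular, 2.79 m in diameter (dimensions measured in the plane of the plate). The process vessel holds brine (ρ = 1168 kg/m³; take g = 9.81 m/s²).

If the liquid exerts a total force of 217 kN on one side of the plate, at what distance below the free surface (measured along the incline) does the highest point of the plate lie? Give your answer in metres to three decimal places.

γ = ρg = 1168 × 9.81 / 1000 = 11.45808 kN/m³.
A = π(1.395)² = 6.11362 m².
From F = γ·h_c·A, the centroid depth is h_c = 217/(11.45808 × 6.11362) = 3.09777 m.
Let θ = 51° be the plate's angle to the horizontal; measure y along the incline from where the plane meets the free surface. Vertical depth h = y·sinθ with sinθ = 0.777146.
Along the incline, y_c = h_c/sinθ = 3.09777/0.777146 = 3.98608 m.
The centroid is at the centre, 1.395 m below the top of the plate, so the highest point sits at y_top = 3.98608 − 1.395 = 2.59108 m along the incline.

y_top ≈ 2.591 m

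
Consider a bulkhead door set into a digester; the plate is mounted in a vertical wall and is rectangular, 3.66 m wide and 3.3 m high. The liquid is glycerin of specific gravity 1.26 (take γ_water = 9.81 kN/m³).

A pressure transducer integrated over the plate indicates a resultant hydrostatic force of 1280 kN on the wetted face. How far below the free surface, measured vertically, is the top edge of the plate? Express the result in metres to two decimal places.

d_top ≈ 6.92 m

γ = 1.26 × 9.81 = 12.3606 kN/m³.
A = 3.66 × 3.3 = 12.078 m².
From F = γ·h_c·A, the centroid depth is h_c = 1280/(12.3606 × 12.078) = 8.57384 m.
The centroid lies 3.3/2 = 1.65 m below the top edge, so the top edge sits at h_top = 8.57384 − 1.65 = 6.92384 m below the surface.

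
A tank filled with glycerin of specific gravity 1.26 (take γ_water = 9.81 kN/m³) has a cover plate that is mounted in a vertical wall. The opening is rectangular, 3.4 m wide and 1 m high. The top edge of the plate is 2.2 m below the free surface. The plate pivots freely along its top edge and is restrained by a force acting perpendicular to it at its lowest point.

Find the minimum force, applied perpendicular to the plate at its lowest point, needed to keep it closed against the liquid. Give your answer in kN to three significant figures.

P ≈ 60.2 kN

γ = 1.26 × 9.81 = 12.3606 kN/m³.
The centroid lies 1/2 = 0.5 m below the top edge, so the centroid depth is h_c = 2.2 + 0.5 = 2.7 m.
A = 3.4 × 1 = 3.4 m².
Resultant F = γ·h_c·A = 12.3606 × 2.7 × 3.4 = 113.47 kN.
I_c = b·h³/12 = 3.4 × 1³/12 = 0.283333 m⁴.
Centre of pressure: y_p = y_c + I_c/(y_c·A) = 2.7 + 0.283333/(2.7 × 3.4) = 2.7 + 0.0308642 = 2.73086 m along the plane.
The resultant acts 0.5 + 0.0308642 = 0.530864 m (along the plate) below the hinge at the top edge, so the moment about the hinge is M = F × 0.530864 = 113.47 × 0.530864 = 60.2371 kN·m.
A normal force at the bottom, 1 m from the hinge, must supply this moment: P = 60.2371/1 = 60.2371 kN.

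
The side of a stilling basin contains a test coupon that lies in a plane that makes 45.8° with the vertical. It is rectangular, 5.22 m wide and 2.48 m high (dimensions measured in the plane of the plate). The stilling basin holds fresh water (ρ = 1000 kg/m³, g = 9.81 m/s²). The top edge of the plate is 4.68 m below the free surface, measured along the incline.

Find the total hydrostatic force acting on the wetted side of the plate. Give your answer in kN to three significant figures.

γ = ρg = 1000 × 9.81 = 9810 N/m³ = 9.81 kN/m³.
The plate makes 45.8° with the vertical, i.e. θ = 90° − 45.8° = 44.2° to the horizontal. Measuring y along the incline from the free-surface line, vertical depth h = y·sinθ with sinθ = 0.697165.
The centroid lies 2.48/2 = 1.24 m below the top edge, so y_c = 4.68 + 1.24 = 5.92 m and h_c = 5.92 × 0.697165 = 4.12722 m.
A = 5.22 × 2.48 = 12.9456 m².
Resultant F = γ·h_c·A = 9.81 × 4.12722 × 12.9456 = 524.142 kN.

F ≈ 524 kN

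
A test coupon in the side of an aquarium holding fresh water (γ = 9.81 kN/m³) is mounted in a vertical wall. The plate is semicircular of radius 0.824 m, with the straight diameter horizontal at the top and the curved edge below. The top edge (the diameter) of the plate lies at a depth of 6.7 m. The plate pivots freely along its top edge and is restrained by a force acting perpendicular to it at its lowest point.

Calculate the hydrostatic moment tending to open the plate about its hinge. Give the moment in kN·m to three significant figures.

γ = 9.81 kN/m³.
The centroid of a semicircle lies 4r/(3π) = 0.349716 m from the diameter, here below the top edge, so the centroid depth is h_c = 6.7 + 0.349716 = 7.04972 m.
A = πr²/2 = π × 0.824²/2 = 1.06653 m².
Resultant F = γ·h_c·A = 9.81 × 7.04972 × 1.06653 = 73.7588 kN.
I_c = (π/8 − 8/(9π))·r⁴ = 0.109757 × 0.824⁴ = 0.0505989 m⁴.
Centre of pressure: y_p = y_c + I_c/(y_c·A) = 7.04972 + 0.0505989/(7.04972 × 1.06653) = 7.04972 + 0.00672971 = 7.05645 m along the plane.
The resultant acts 0.349716 + 0.00672971 = 0.356446 m (along the plate) below the hinge at the top edge, so the moment about the hinge is M = F × 0.356446 = 73.7588 × 0.356446 = 26.291 kN·m.

M ≈ 26.3 kN·m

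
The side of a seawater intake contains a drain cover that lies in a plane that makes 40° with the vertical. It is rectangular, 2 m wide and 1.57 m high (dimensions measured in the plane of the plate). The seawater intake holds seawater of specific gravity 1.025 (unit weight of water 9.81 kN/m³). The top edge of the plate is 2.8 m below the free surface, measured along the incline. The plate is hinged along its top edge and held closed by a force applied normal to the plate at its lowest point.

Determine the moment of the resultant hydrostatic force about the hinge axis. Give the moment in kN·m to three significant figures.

M ≈ 73.0 kN·m

γ = 1.025 × 9.81 = 10.05525 kN/m³.
The plate makes 40° with the vertical, i.e. θ = 90° − 40° = 50° to the horizontal. Measuring y along the incline from the free-surface line, vertical depth h = y·sinθ with sinθ = 0.766044.
The centroid lies 1.57/2 = 0.785 m below the top edge, so y_c = 2.8 + 0.785 = 3.585 m and h_c = 3.585 × 0.766044 = 2.74627 m.
A = 2 × 1.57 = 3.14 m².
Resultant F = γ·h_c·A = 10.05525 × 2.74627 × 3.14 = 86.7093 kN.
I_c = b·h³/12 = 2 × 1.57³/12 = 0.644982 m⁴.
Centre of pressure: y_p = y_c + I_c/(y_c·A) = 3.585 + 0.644982/(3.585 × 3.14) = 3.585 + 0.0572966 = 3.6423 m along the plane.
The resultant acts 0.785 + 0.0572966 = 0.842297 m (along the plate) below the hinge at the top edge, so the moment about the hinge is M = F × 0.842297 = 86.7093 × 0.842297 = 73.035 kN·m.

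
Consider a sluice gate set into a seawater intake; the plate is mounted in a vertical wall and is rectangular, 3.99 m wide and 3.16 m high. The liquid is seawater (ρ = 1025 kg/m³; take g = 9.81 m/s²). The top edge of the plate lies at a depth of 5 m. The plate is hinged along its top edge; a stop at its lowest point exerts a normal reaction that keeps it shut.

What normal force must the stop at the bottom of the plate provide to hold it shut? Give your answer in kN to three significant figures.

γ = ρg = 1025 × 9.81 / 1000 = 10.05525 kN/m³.
The centroid lies 3.16/2 = 1.58 m below the top edge, so the centroid depth is h_c = 5 + 1.58 = 6.58 m.
A = 3.99 × 3.16 = 12.6084 m².
Resultant F = γ·h_c·A = 10.05525 × 6.58 × 12.6084 = 834.216 kN.
I_c = b·h³/12 = 3.99 × 3.16³/12 = 10.4919 m⁴.
Centre of pressure: y_p = y_c + I_c/(y_c·A) = 6.58 + 10.4919/(6.58 × 12.6084) = 6.58 + 0.126464 = 6.70646 m along the plane.
The resultant acts 1.58 + 0.126464 = 1.70646 m (along the plate) below the hinge at the top edge, so the moment about the hinge is M = F × 1.70646 = 834.216 × 1.70646 = 1423.56 kN·m.
A normal force at the bottom, 3.16 m from the hinge, must supply this moment: P = 1423.56/3.16 = 450.494 kN.

P ≈ 450 kN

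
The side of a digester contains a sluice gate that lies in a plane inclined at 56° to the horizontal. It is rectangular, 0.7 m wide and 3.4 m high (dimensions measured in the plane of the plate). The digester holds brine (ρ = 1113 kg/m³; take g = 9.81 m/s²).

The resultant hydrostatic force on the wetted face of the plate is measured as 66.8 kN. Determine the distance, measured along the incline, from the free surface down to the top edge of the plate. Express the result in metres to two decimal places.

γ = ρg = 1113 × 9.81 / 1000 = 10.91853 kN/m³.
A = 0.7 × 3.4 = 2.38 m².
From F = γ·h_c·A, the centroid depth is h_c = 66.8/(10.91853 × 2.38) = 2.5706 m.
Let θ = 56° be the plate's angle to the horizontal; measure y along the incline from where the plane meets the free surface. Vertical depth h = y·sinθ with sinθ = 0.829038.
Along the incline, y_c = h_c/sinθ = 2.5706/0.829038 = 3.1007 m.
The centroid lies 3.4/2 = 1.7 m below the top edge, so the top edge sits at y_top = 3.1007 − 1.7 = 1.4007 m along the incline.

y_top ≈ 1.40 m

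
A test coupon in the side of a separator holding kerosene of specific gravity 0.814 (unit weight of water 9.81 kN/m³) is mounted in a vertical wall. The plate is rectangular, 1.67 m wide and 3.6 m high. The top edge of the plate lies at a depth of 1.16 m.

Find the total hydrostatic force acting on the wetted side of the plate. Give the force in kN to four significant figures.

γ = 0.814 × 9.81 = 7.98534 kN/m³.
The centroid lies 3.6/2 = 1.8 m below the top edge, so the centroid depth is h_c = 1.16 + 1.8 = 2.96 m.
A = 1.67 × 3.6 = 6.012 m².
Resultant F = γ·h_c·A = 7.98534 × 2.96 × 6.012 = 142.103 kN.

F ≈ 142.1 kN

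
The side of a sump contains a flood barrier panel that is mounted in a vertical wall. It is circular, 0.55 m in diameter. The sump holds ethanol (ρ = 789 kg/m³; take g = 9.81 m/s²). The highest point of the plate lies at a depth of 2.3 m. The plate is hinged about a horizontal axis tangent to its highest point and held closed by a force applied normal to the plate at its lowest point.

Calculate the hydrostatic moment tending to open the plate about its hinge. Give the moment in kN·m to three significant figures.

γ = ρg = 789 × 9.81 / 1000 = 7.74009 kN/m³.
The centroid is at the centre, 0.275 m below the top of the plate, so the centroid depth is h_c = 2.3 + 0.275 = 2.575 m.
A = π(0.275)² = 0.237583 m².
Resultant F = γ·h_c·A = 7.74009 × 2.575 × 0.237583 = 4.7352 kN.
I_c = πr⁴/4 = π × 0.275⁴/4 = 0.0044918 m⁴.
Centre of pressure: y_p = y_c + I_c/(y_c·A) = 2.575 + 0.0044918/(2.575 × 0.237583) = 2.575 + 0.00734223 = 2.58234 m along the plane.
The resultant acts 0.275 + 0.00734223 = 0.282342 m (along the plate) below the hinge at the top edge, so the moment about the hinge is M = F × 0.282342 = 4.7352 × 0.282342 = 1.33695 kN·m.

M ≈ 1.34 kN·m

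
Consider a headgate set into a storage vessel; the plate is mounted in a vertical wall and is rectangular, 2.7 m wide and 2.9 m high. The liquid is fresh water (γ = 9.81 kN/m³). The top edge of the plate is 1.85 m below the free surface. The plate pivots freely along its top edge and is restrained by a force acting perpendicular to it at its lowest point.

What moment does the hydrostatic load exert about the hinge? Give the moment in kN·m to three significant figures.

γ = 9.81 kN/m³.
The centroid lies 2.9/2 = 1.45 m below the top edge, so the centroid depth is h_c = 1.85 + 1.45 = 3.3 m.
A = 2.7 × 2.9 = 7.83 m².
Resultant F = γ·h_c·A = 9.81 × 3.3 × 7.83 = 253.481 kN.
I_c = b·h³/12 = 2.7 × 2.9³/12 = 5.48753 m⁴.
Centre of pressure: y_p = y_c + I_c/(y_c·A) = 3.3 + 5.48753/(3.3 × 7.83) = 3.3 + 0.212374 = 3.51237 m along the plane.
The resultant acts 1.45 + 0.212374 = 1.66237 m (along the plate) below the hinge at the top edge, so the moment about the hinge is M = F × 1.66237 = 253.481 × 1.66237 = 421.379 kN·m.

M ≈ 421 kN·m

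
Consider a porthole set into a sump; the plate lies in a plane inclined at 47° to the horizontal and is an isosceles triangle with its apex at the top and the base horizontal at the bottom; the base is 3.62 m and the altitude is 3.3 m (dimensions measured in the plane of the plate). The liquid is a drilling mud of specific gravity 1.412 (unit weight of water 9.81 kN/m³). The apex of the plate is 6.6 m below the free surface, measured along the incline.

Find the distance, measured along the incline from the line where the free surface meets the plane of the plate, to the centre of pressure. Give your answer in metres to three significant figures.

y_p = 8.87 m

γ = 1.412 × 9.81 = 13.85172 kN/m³.
Let θ = 47° be the plate's angle to the horizontal; measure y along the incline from where the plane meets the free surface. Vertical depth h = y·sinθ with sinθ = 0.731354.
With the apex up, the centroid sits 2h/3 = 2 × 3.3/3 = 2.2 m below the apex, so y_c = 6.6 + 2.2 = 8.8 m and h_c = 8.8 × 0.731354 = 6.43592 m.
A = ½ × 3.62 × 3.3 = 5.973 m².
Resultant F = γ·h_c·A = 13.85172 × 6.43592 × 5.973 = 532.484 kN.
I_c = b·h³/36 = 3.62 × 3.3³/36 = 3.61366 m⁴.
Centre of pressure: y_p = y_c + I_c/(y_c·A) = 8.8 + 3.61366/(8.8 × 5.973) = 8.8 + 0.0687499 = 8.86875 m along the plane.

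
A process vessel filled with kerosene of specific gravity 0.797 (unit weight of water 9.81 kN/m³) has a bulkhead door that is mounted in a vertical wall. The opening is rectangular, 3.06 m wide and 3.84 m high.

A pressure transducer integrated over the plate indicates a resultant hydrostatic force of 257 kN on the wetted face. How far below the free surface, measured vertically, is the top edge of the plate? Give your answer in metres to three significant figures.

γ = 0.797 × 9.81 = 7.81857 kN/m³.
A = 3.06 × 3.84 = 11.7504 m².
From F = γ·h_c·A, the centroid depth is h_c = 257/(7.81857 × 11.7504) = 2.79739 m.
The centroid lies 3.84/2 = 1.92 m below the top edge, so the top edge sits at h_top = 2.79739 − 1.92 = 0.87739 m below the surface.

d_top ≈ 0.877 m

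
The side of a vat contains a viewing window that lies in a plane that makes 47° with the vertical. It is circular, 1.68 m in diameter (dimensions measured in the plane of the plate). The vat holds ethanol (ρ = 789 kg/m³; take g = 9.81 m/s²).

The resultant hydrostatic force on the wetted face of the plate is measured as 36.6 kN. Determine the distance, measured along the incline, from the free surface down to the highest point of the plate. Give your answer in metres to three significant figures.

y_top ≈ 2.29 m

γ = ρg = 789 × 9.81 / 1000 = 7.74009 kN/m³.
A = π(0.84)² = 2.21671 m².
From F = γ·h_c·A, the centroid depth is h_c = 36.6/(7.74009 × 2.21671) = 2.13317 m.
The plate makes 47° with the vertical, i.e. θ = 90° − 47° = 43° to the horizontal. Measuring y along the incline from the free-surface line, vertical depth h = y·sinθ with sinθ = 0.681998.
Along the incline, y_c = h_c/sinθ = 2.13317/0.681998 = 3.12782 m.
The centroid is at the centre, 0.84 m below the top of the plate, so the highest point sits at y_top = 3.12782 − 0.84 = 2.28782 m along the incline.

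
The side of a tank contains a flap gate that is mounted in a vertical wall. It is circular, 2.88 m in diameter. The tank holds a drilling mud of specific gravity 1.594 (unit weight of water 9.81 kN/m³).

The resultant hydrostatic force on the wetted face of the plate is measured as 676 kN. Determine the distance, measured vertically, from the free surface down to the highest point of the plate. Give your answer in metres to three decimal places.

d_top ≈ 5.196 m

γ = 1.594 × 9.81 = 15.63714 kN/m³.
A = π(1.44)² = 6.51441 m².
From F = γ·h_c·A, the centroid depth is h_c = 676/(15.63714 × 6.51441) = 6.63612 m.
The centroid is at the centre, 1.44 m below the top of the plate, so the highest point sits at h_top = 6.63612 − 1.44 = 5.19612 m below the surface.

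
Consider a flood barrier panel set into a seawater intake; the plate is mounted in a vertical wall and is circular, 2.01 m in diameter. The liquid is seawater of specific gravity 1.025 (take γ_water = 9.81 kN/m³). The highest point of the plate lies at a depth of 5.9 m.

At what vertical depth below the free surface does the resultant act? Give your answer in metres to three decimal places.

γ = 1.025 × 9.81 = 10.05525 kN/m³.
The centroid is at the centre, 1.005 m below the top of the plate, so the centroid depth is h_c = 5.9 + 1.005 = 6.905 m.
A = π(1.005)² = 3.17309 m².
Resultant F = γ·h_c·A = 10.05525 × 6.905 × 3.17309 = 220.312 kN.
I_c = πr⁴/4 = π × 1.005⁴/4 = 0.801224 m⁴.
Centre of pressure: y_p = y_c + I_c/(y_c·A) = 6.905 + 0.801224/(6.905 × 3.17309) = 6.905 + 0.0365686 = 6.94157 m along the plane.

h_p = 6.942 m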